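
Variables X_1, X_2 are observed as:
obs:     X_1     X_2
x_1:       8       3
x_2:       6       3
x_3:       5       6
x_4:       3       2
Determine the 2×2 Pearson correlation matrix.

Step 1 — column means:
  mean(X_1) = (8 + 6 + 5 + 3) / 4 = 22/4 = 5.5
  mean(X_2) = (3 + 3 + 6 + 2) / 4 = 14/4 = 3.5

Step 2 — sample variances and covariances s[i,j] = (1/(n-1)) · Σ_k (x_{k,i} - mean_i) · (x_{k,j} - mean_j), with n-1 = 3:
  s[X_1,X_1] = ((2.5)·(2.5) + (0.5)·(0.5) + (-0.5)·(-0.5) + (-2.5)·(-2.5)) / 3 = 13/3 = 4.3333
  s[X_1,X_2] = ((2.5)·(-0.5) + (0.5)·(-0.5) + (-0.5)·(2.5) + (-2.5)·(-1.5)) / 3 = 1/3 = 0.3333
  s[X_2,X_2] = ((-0.5)·(-0.5) + (-0.5)·(-0.5) + (2.5)·(2.5) + (-1.5)·(-1.5)) / 3 = 9/3 = 3
  Sample standard deviations s_i = √(s[i,i]):
  s(X_1) = √(4.3333) = 2.0817
  s(X_2) = √(3) = 1.7321

Step 3 — r_{ij} = s_{ij} / (s_i · s_j):
  r[X_1,X_1] = 1 (diagonal).
  r[X_1,X_2] = 0.3333 / (2.0817 · 1.7321) = 0.3333 / 3.6056 = 0.0925
  r[X_2,X_2] = 1 (diagonal).

R is symmetric with unit diagonal. Assembling:

R = [[1, 0.0925],
 [0.0925, 1]]


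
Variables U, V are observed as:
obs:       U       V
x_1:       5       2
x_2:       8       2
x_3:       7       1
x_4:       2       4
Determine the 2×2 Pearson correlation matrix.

Step 1 — column means:
  mean(U) = (5 + 8 + 7 + 2) / 4 = 22/4 = 5.5
  mean(V) = (2 + 2 + 1 + 4) / 4 = 9/4 = 2.25

Step 2 — sample variances and covariances s[i,j] = (1/(n-1)) · Σ_k (x_{k,i} - mean_i) · (x_{k,j} - mean_j), with n-1 = 3:
  s[U,U] = ((-0.5)·(-0.5) + (2.5)·(2.5) + (1.5)·(1.5) + (-3.5)·(-3.5)) / 3 = 21/3 = 7
  s[U,V] = ((-0.5)·(-0.25) + (2.5)·(-0.25) + (1.5)·(-1.25) + (-3.5)·(1.75)) / 3 = -8.5/3 = -2.8333
  s[V,V] = ((-0.25)·(-0.25) + (-0.25)·(-0.25) + (-1.25)·(-1.25) + (1.75)·(1.75)) / 3 = 4.75/3 = 1.5833
  Sample standard deviations s_i = √(s[i,i]):
  s(U) = √(7) = 2.6458
  s(V) = √(1.5833) = 1.2583

Step 3 — r_{ij} = s_{ij} / (s_i · s_j):
  r[U,U] = 1 (diagonal).
  r[U,V] = -2.8333 / (2.6458 · 1.2583) = -2.8333 / 3.3292 = -0.8511
  r[V,V] = 1 (diagonal).

R is symmetric with unit diagonal. Assembling:

R = [[1, -0.8511],
 [-0.8511, 1]]


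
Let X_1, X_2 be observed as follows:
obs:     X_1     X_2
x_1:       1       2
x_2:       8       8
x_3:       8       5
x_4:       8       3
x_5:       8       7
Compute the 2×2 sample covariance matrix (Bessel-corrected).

Step 1 — column means:
  mean(X_1) = (1 + 8 + 8 + 8 + 8) / 5 = 33/5 = 6.6
  mean(X_2) = (2 + 8 + 5 + 3 + 7) / 5 = 25/5 = 5

Step 2 — sample covariance S[i,j] = (1/(n-1)) · Σ_k (x_{k,i} - mean_i) · (x_{k,j} - mean_j), with n-1 = 4.
  S[X_1,X_1] = ((-5.6)·(-5.6) + (1.4)·(1.4) + (1.4)·(1.4) + (1.4)·(1.4) + (1.4)·(1.4)) / 4 = 39.2/4 = 9.8
  S[X_1,X_2] = ((-5.6)·(-3) + (1.4)·(3) + (1.4)·(0) + (1.4)·(-2) + (1.4)·(2)) / 4 = 21/4 = 5.25
  S[X_2,X_2] = ((-3)·(-3) + (3)·(3) + (0)·(0) + (-2)·(-2) + (2)·(2)) / 4 = 26/4 = 6.5

S is symmetric (S[j,i] = S[i,j]). Assembling:

S = [[9.8, 5.25],
 [5.25, 6.5]]


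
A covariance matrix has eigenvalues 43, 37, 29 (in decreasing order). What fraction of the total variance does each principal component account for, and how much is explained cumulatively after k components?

Step 1 — total variance = trace(Sigma) = Σ λ_i = 43 + 37 + 29 = 109.

Step 2 — fraction explained by component i = λ_i / Σ λ:
  PC1: 43/109 = 0.3945
  PC2: 37/109 = 0.3394
  PC3: 29/109 = 0.2661

Step 3 — cumulative fraction after k components = (λ_1 + ... + λ_k) / Σ λ:
  k = 1: 43/109 = 0.3945
  k = 2: (43 + 37)/109 = 80/109 = 0.7339
  k = 3: (43 + 37 + 29)/109 = 109/109 = 1

Summary (fraction, with percent):

explained: PC1 0.3945 (39.45%), PC2 0.3394 (33.94%), PC3 0.2661 (26.61%);  cumulative: 0.3945, 0.7339, 1


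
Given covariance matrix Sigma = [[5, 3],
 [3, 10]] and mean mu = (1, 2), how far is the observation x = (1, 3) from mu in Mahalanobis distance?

Step 1 — centre the observation: (x - mu) = (0, 1).

Step 2 — invert Sigma. det(Sigma) = 5·10 - (3)² = 41.
  Sigma^{-1} = (1/det) · [[d, -b], [-b, a]] = [[0.2439, -0.0732],
 [-0.0732, 0.122]].

Step 3 — form the quadratic (x - mu)^T · Sigma^{-1} · (x - mu):
  Sigma^{-1} · (x - mu) = (-0.0732, 0.122).
  (x - mu)^T · [Sigma^{-1} · (x - mu)] = (0)·(-0.0732) + (1)·(0.122) = 0.122.

Step 4 — take square root: d = √(0.122) ≈ 0.3492.

d(x, mu) = √(0.122) ≈ 0.3492


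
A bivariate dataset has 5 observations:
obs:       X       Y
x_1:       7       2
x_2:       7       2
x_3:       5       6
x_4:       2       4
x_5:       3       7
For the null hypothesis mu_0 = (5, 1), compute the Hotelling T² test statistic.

Step 1 — sample mean vector:
  mean(X) = (7 + 7 + 5 + 2 + 3) / 5 = 24/5 = 4.8
  mean(Y) = (2 + 2 + 6 + 4 + 7) / 5 = 21/5 = 4.2
  x̄ = (4.8, 4.2),  deviation x̄ - mu_0 = (4.8, 4.2) - (5, 1) = (-0.2, 3.2).

Step 2 — sample covariance matrix, S[i,j] = (1/(n-1)) · Σ_k (x_{k,i} - mean_i) · (x_{k,j} - mean_j), divisor n-1 = 4:
  S[X,X] = ((2.2)·(2.2) + (2.2)·(2.2) + (0.2)·(0.2) + (-2.8)·(-2.8) + (-1.8)·(-1.8)) / 4 = 20.8/4 = 5.2
  S[X,Y] = ((2.2)·(-2.2) + (2.2)·(-2.2) + (0.2)·(1.8) + (-2.8)·(-0.2) + (-1.8)·(2.8)) / 4 = -13.8/4 = -3.45
  S[Y,Y] = ((-2.2)·(-2.2) + (-2.2)·(-2.2) + (1.8)·(1.8) + (-0.2)·(-0.2) + (2.8)·(2.8)) / 4 = 20.8/4 = 5.2
  S = [[5.2, -3.45],
 [-3.45, 5.2]].

Step 3 — invert S. det(S) = 5.2·5.2 - (-3.45)² = 15.1375.
  S^{-1} = (1/det) · [[d, -b], [-b, a]] = [[0.3435, 0.2279],
 [0.2279, 0.3435]].

Step 4 — quadratic form (x̄ - mu_0)^T · S^{-1} · (x̄ - mu_0):
  S^{-1} · (x̄ - mu_0) = (0.6606, 1.0537),
  (x̄ - mu_0)^T · [...] = (-0.2)·(0.6606) + (3.2)·(1.0537) = 3.2396.

Step 5 — scale by n: T² = 5 · 3.2396 = 16.1982.

T² ≈ 16.1982


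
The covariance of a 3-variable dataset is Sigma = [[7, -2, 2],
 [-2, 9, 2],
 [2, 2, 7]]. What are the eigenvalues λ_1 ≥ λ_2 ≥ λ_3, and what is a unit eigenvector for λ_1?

Step 1 — characteristic polynomial p(λ) = det(λI - Sigma) = λ³ - tr·λ² + c_1·λ - det, where tr = trace, c_1 = sum of the principal 2×2 minors, det = det(Sigma):
  tr = 7 + 9 + 7 = 23,
  c_1 = (7·9 - (-2)²) + (7·7 - (2)²) + (9·7 - (2)²) = 59 + 45 + 59 = 163,
  det = 7·(9·7 - (2)²) - (-2)·((-2)·7 - (2)·(2)) + (2)·((-2)·(2) - 9·(2)) = 7·(59) - (-2)·(-18) + (2)·(-22) = 333.
  So p(λ) = λ³ - 23λ² + 163λ - 333.
Step 2 — look for an integer root (rational root theorem: any rational root is an integer divisor of 333). Testing λ = 9:
  p(9) = 729 - 1863 + 1467 - 333 = 0  ✓
  Dividing out (λ - 9): p(λ) = (λ - 9)(λ² - 14λ + 37).
Step 3 — remaining eigenvalues from the quadratic λ² - 14λ + 37 = 0:
  Δ = 14² - 4·37 = 196 - 148 = 48,  λ = (14 ± √48)/2 = (14 ± 6.9282)/2 ≈ 10.4641 or 3.5359.
  Sorted: λ_1 = 10.4641,  λ_2 = 9,  λ_3 = 3.5359  (check: sum = 23 = tr ✓).

Step 4 — unit eigenvector for λ_1 ≈ 10.4641: v spans the null space of (Sigma - λ_1 I), whose rows are
  r_1 = (-3.4641, -2, 2),  r_2 = (-2, -1.4641, 2),  r_3 = (2, 2, -3.4641).
  v is orthogonal to every row, so take v ∝ r_1 × r_2 = ((-2)·(2) - (2)·(-1.4641), (2)·(-2) - (-3.4641)·(2), (-3.4641)·(-1.4641) - (-2)·(-2)) ≈ (-1.0718, 2.9282, 1.0718).
  Rescale (multiply by -1 so the first nonzero entry is positive): u = (1.0718, -2.9282, -1.0718).
  ||u|| = √((1.0718)² + (-2.9282)² + (-1.0718)²) = √(10.8719) ≈ 3.2973,  v_1 = u/||u|| ≈ (0.3251, -0.8881, -0.3251) (||v_1|| = 1).

λ_1 = 10.4641,  λ_2 = 9,  λ_3 = 3.5359;  v_1 ≈ (0.3251, -0.8881, -0.3251)


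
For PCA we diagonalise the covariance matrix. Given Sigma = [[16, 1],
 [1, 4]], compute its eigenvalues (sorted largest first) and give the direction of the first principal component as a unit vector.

Step 1 — characteristic polynomial of 2×2 Sigma:
  det(Sigma - λI) = λ² - trace · λ + det = 0.
  trace = 16 + 4 = 20, det = 16·4 - (1)² = 63.
Step 2 — discriminant:
  Δ = trace² - 4·det = 400 - 252 = 148.
Step 3 — eigenvalues:
  λ = (trace ± √Δ)/2 = (20 ± 12.1655)/2,
  λ_1 = 16.0828,  λ_2 = 3.9172.

Step 4 — unit eigenvector for λ_1: solve (Sigma - λ_1 I)v = 0. First row:
  (16 - 16.0828)·v_x + (1)·v_y = 0, i.e. (-0.0828)·v_x + (1)·v_y = 0,
  so v ∝ (b, λ_1 - a) = (1, 0.0828) = u.
  ||u|| = √((1)² + (0.0828)²) = √(1.0068) ≈ 1.0034,
  v_1 = u/||u|| ≈ (0.9966, 0.0825) (||v_1|| = 1).

λ_1 = 16.0828,  λ_2 = 3.9172;  v_1 ≈ (0.9966, 0.0825)


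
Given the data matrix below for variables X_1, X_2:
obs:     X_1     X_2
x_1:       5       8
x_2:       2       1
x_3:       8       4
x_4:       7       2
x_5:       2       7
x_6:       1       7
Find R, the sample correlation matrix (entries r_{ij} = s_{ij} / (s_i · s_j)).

Step 1 — column means:
  mean(X_1) = (5 + 2 + 8 + 7 + 2 + 1) / 6 = 25/6 = 4.1667
  mean(X_2) = (8 + 1 + 4 + 2 + 7 + 7) / 6 = 29/6 = 4.8333

Step 2 — sample variances and covariances s[i,j] = (1/(n-1)) · Σ_k (x_{k,i} - mean_i) · (x_{k,j} - mean_j), with n-1 = 5:
  s[X_1,X_1] = ((0.8333)·(0.8333) + (-2.1667)·(-2.1667) + (3.8333)·(3.8333) + (2.8333)·(2.8333) + (-2.1667)·(-2.1667) + (-3.1667)·(-3.1667)) / 5 = 42.8333/5 = 8.5667
  s[X_1,X_2] = ((0.8333)·(3.1667) + (-2.1667)·(-3.8333) + (3.8333)·(-0.8333) + (2.8333)·(-2.8333) + (-2.1667)·(2.1667) + (-3.1667)·(2.1667)) / 5 = -11.8333/5 = -2.3667
  s[X_2,X_2] = ((3.1667)·(3.1667) + (-3.8333)·(-3.8333) + (-0.8333)·(-0.8333) + (-2.8333)·(-2.8333) + (2.1667)·(2.1667) + (2.1667)·(2.1667)) / 5 = 42.8333/5 = 8.5667
  Sample standard deviations s_i = √(s[i,i]):
  s(X_1) = √(8.5667) = 2.9269
  s(X_2) = √(8.5667) = 2.9269

Step 3 — r_{ij} = s_{ij} / (s_i · s_j):
  r[X_1,X_1] = 1 (diagonal).
  r[X_1,X_2] = -2.3667 / (2.9269 · 2.9269) = -2.3667 / 8.5667 = -0.2763
  r[X_2,X_2] = 1 (diagonal).

R is symmetric with unit diagonal. Assembling:

R = [[1, -0.2763],
 [-0.2763, 1]]


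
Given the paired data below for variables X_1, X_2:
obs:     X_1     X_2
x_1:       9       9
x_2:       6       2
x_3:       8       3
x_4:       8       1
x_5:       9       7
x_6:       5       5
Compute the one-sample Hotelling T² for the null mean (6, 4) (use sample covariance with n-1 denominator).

Step 1 — sample mean vector:
  mean(X_1) = (9 + 6 + 8 + 8 + 9 + 5) / 6 = 45/6 = 7.5
  mean(X_2) = (9 + 2 + 3 + 1 + 7 + 5) / 6 = 27/6 = 4.5
  x̄ = (7.5, 4.5),  deviation x̄ - mu_0 = (7.5, 4.5) - (6, 4) = (1.5, 0.5).

Step 2 — sample covariance matrix, S[i,j] = (1/(n-1)) · Σ_k (x_{k,i} - mean_i) · (x_{k,j} - mean_j), divisor n-1 = 5:
  S[X_1,X_1] = ((1.5)·(1.5) + (-1.5)·(-1.5) + (0.5)·(0.5) + (0.5)·(0.5) + (1.5)·(1.5) + (-2.5)·(-2.5)) / 5 = 13.5/5 = 2.7
  S[X_1,X_2] = ((1.5)·(4.5) + (-1.5)·(-2.5) + (0.5)·(-1.5) + (0.5)·(-3.5) + (1.5)·(2.5) + (-2.5)·(0.5)) / 5 = 10.5/5 = 2.1
  S[X_2,X_2] = ((4.5)·(4.5) + (-2.5)·(-2.5) + (-1.5)·(-1.5) + (-3.5)·(-3.5) + (2.5)·(2.5) + (0.5)·(0.5)) / 5 = 47.5/5 = 9.5
  S = [[2.7, 2.1],
 [2.1, 9.5]].

Step 3 — invert S. det(S) = 2.7·9.5 - (2.1)² = 21.24.
  S^{-1} = (1/det) · [[d, -b], [-b, a]] = [[0.4473, -0.0989],
 [-0.0989, 0.1271]].

Step 4 — quadratic form (x̄ - mu_0)^T · S^{-1} · (x̄ - mu_0):
  S^{-1} · (x̄ - mu_0) = (0.6215, -0.0847),
  (x̄ - mu_0)^T · [...] = (1.5)·(0.6215) + (0.5)·(-0.0847) = 0.8898.

Step 5 — scale by n: T² = 6 · 0.8898 = 5.339.

T² ≈ 5.339


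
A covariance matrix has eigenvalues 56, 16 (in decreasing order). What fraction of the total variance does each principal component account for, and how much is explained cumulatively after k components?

Step 1 — total variance = trace(Sigma) = Σ λ_i = 56 + 16 = 72.

Step 2 — fraction explained by component i = λ_i / Σ λ:
  PC1: 56/72 = 0.7778
  PC2: 16/72 = 0.2222

Step 3 — cumulative fraction after k components = (λ_1 + ... + λ_k) / Σ λ:
  k = 1: 56/72 = 0.7778
  k = 2: (56 + 16)/72 = 72/72 = 1

Summary (fraction, with percent):

explained: PC1 0.7778 (77.78%), PC2 0.2222 (22.22%);  cumulative: 0.7778, 1


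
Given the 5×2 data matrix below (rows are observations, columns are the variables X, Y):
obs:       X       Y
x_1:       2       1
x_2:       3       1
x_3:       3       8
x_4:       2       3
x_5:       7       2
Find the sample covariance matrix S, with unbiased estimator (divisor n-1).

Step 1 — column means:
  mean(X) = (2 + 3 + 3 + 2 + 7) / 5 = 17/5 = 3.4
  mean(Y) = (1 + 1 + 8 + 3 + 2) / 5 = 15/5 = 3

Step 2 — sample covariance S[i,j] = (1/(n-1)) · Σ_k (x_{k,i} - mean_i) · (x_{k,j} - mean_j), with n-1 = 4.
  S[X,X] = ((-1.4)·(-1.4) + (-0.4)·(-0.4) + (-0.4)·(-0.4) + (-1.4)·(-1.4) + (3.6)·(3.6)) / 4 = 17.2/4 = 4.3
  S[X,Y] = ((-1.4)·(-2) + (-0.4)·(-2) + (-0.4)·(5) + (-1.4)·(0) + (3.6)·(-1)) / 4 = -2/4 = -0.5
  S[Y,Y] = ((-2)·(-2) + (-2)·(-2) + (5)·(5) + (0)·(0) + (-1)·(-1)) / 4 = 34/4 = 8.5

S is symmetric (S[j,i] = S[i,j]). Assembling:

S = [[4.3, -0.5],
 [-0.5, 8.5]]


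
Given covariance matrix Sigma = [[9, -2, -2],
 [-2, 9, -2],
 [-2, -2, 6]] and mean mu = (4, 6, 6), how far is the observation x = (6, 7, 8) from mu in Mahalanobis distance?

Step 1 — centre the observation: (x - mu) = (2, 1, 2).

Step 2 — invert Sigma (cofactor / det for 3×3, or solve directly):
  Sigma^{-1} = [[0.1337, 0.0428, 0.0588],
 [0.0428, 0.1337, 0.0588],
 [0.0588, 0.0588, 0.2059]].

Step 3 — form the quadratic (x - mu)^T · Sigma^{-1} · (x - mu):
  Sigma^{-1} · (x - mu) = (0.4278, 0.3369, 0.5882).
  (x - mu)^T · [Sigma^{-1} · (x - mu)] = (2)·(0.4278) + (1)·(0.3369) + (2)·(0.5882) = 2.369.

Step 4 — take square root: d = √(2.369) ≈ 1.5392.

d(x, mu) = √(2.369) ≈ 1.5392


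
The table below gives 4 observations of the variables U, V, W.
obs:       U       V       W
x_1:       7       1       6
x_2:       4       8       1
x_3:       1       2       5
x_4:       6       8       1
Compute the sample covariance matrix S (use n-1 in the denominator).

Step 1 — column means:
  mean(U) = (7 + 4 + 1 + 6) / 4 = 18/4 = 4.5
  mean(V) = (1 + 8 + 2 + 8) / 4 = 19/4 = 4.75
  mean(W) = (6 + 1 + 5 + 1) / 4 = 13/4 = 3.25

Step 2 — sample covariance S[i,j] = (1/(n-1)) · Σ_k (x_{k,i} - mean_i) · (x_{k,j} - mean_j), with n-1 = 3.
  S[U,U] = ((2.5)·(2.5) + (-0.5)·(-0.5) + (-3.5)·(-3.5) + (1.5)·(1.5)) / 3 = 21/3 = 7
  S[U,V] = ((2.5)·(-3.75) + (-0.5)·(3.25) + (-3.5)·(-2.75) + (1.5)·(3.25)) / 3 = 3.5/3 = 1.1667
  S[U,W] = ((2.5)·(2.75) + (-0.5)·(-2.25) + (-3.5)·(1.75) + (1.5)·(-2.25)) / 3 = -1.5/3 = -0.5
  S[V,V] = ((-3.75)·(-3.75) + (3.25)·(3.25) + (-2.75)·(-2.75) + (3.25)·(3.25)) / 3 = 42.75/3 = 14.25
  S[V,W] = ((-3.75)·(2.75) + (3.25)·(-2.25) + (-2.75)·(1.75) + (3.25)·(-2.25)) / 3 = -29.75/3 = -9.9167
  S[W,W] = ((2.75)·(2.75) + (-2.25)·(-2.25) + (1.75)·(1.75) + (-2.25)·(-2.25)) / 3 = 20.75/3 = 6.9167

S is symmetric (S[j,i] = S[i,j]). Assembling:

S = [[7, 1.1667, -0.5],
 [1.1667, 14.25, -9.9167],
 [-0.5, -9.9167, 6.9167]]


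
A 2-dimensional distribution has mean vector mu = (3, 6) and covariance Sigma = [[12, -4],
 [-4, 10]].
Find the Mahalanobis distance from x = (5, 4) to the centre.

Step 1 — centre the observation: (x - mu) = (2, -2).

Step 2 — invert Sigma. det(Sigma) = 12·10 - (-4)² = 104.
  Sigma^{-1} = (1/det) · [[d, -b], [-b, a]] = [[0.0962, 0.0385],
 [0.0385, 0.1154]].

Step 3 — form the quadratic (x - mu)^T · Sigma^{-1} · (x - mu):
  Sigma^{-1} · (x - mu) = (0.1154, -0.1538).
  (x - mu)^T · [Sigma^{-1} · (x - mu)] = (2)·(0.1154) + (-2)·(-0.1538) = 0.5385.

Step 4 — take square root: d = √(0.5385) ≈ 0.7338.

d(x, mu) = √(0.5385) ≈ 0.7338


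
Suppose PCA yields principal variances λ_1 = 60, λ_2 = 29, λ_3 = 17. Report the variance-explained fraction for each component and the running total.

Step 1 — total variance = trace(Sigma) = Σ λ_i = 60 + 29 + 17 = 106.

Step 2 — fraction explained by component i = λ_i / Σ λ:
  PC1: 60/106 = 0.566
  PC2: 29/106 = 0.2736
  PC3: 17/106 = 0.1604

Step 3 — cumulative fraction after k components = (λ_1 + ... + λ_k) / Σ λ:
  k = 1: 60/106 = 0.566
  k = 2: (60 + 29)/106 = 89/106 = 0.8396
  k = 3: (60 + 29 + 17)/106 = 106/106 = 1

Summary (fraction, with percent):

explained: PC1 0.566 (56.6%), PC2 0.2736 (27.36%), PC3 0.1604 (16.04%);  cumulative: 0.566, 0.8396, 1


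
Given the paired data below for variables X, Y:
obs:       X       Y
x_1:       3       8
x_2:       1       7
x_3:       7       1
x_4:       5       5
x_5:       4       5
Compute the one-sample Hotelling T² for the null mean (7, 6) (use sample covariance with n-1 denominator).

Step 1 — sample mean vector:
  mean(X) = (3 + 1 + 7 + 5 + 4) / 5 = 20/5 = 4
  mean(Y) = (8 + 7 + 1 + 5 + 5) / 5 = 26/5 = 5.2
  x̄ = (4, 5.2),  deviation x̄ - mu_0 = (4, 5.2) - (7, 6) = (-3, -0.8).

Step 2 — sample covariance matrix, S[i,j] = (1/(n-1)) · Σ_k (x_{k,i} - mean_i) · (x_{k,j} - mean_j), divisor n-1 = 4:
  S[X,X] = ((-1)·(-1) + (-3)·(-3) + (3)·(3) + (1)·(1) + (0)·(0)) / 4 = 20/4 = 5
  S[X,Y] = ((-1)·(2.8) + (-3)·(1.8) + (3)·(-4.2) + (1)·(-0.2) + (0)·(-0.2)) / 4 = -21/4 = -5.25
  S[Y,Y] = ((2.8)·(2.8) + (1.8)·(1.8) + (-4.2)·(-4.2) + (-0.2)·(-0.2) + (-0.2)·(-0.2)) / 4 = 28.8/4 = 7.2
  S = [[5, -5.25],
 [-5.25, 7.2]].

Step 3 — invert S. det(S) = 5·7.2 - (-5.25)² = 8.4375.
  S^{-1} = (1/det) · [[d, -b], [-b, a]] = [[0.8533, 0.6222],
 [0.6222, 0.5926]].

Step 4 — quadratic form (x̄ - mu_0)^T · S^{-1} · (x̄ - mu_0):
  S^{-1} · (x̄ - mu_0) = (-3.0578, -2.3407),
  (x̄ - mu_0)^T · [...] = (-3)·(-3.0578) + (-0.8)·(-2.3407) = 11.0459.

Step 5 — scale by n: T² = 5 · 11.0459 = 55.2296.

T² ≈ 55.2296


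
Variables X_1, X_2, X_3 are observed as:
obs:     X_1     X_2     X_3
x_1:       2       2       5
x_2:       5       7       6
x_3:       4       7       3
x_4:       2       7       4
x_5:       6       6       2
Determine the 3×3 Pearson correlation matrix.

Step 1 — column means:
  mean(X_1) = (2 + 5 + 4 + 2 + 6) / 5 = 19/5 = 3.8
  mean(X_2) = (2 + 7 + 7 + 7 + 6) / 5 = 29/5 = 5.8
  mean(X_3) = (5 + 6 + 3 + 4 + 2) / 5 = 20/5 = 4

Step 2 — sample variances and covariances s[i,j] = (1/(n-1)) · Σ_k (x_{k,i} - mean_i) · (x_{k,j} - mean_j), with n-1 = 4:
  s[X_1,X_1] = ((-1.8)·(-1.8) + (1.2)·(1.2) + (0.2)·(0.2) + (-1.8)·(-1.8) + (2.2)·(2.2)) / 4 = 12.8/4 = 3.2
  s[X_1,X_2] = ((-1.8)·(-3.8) + (1.2)·(1.2) + (0.2)·(1.2) + (-1.8)·(1.2) + (2.2)·(0.2)) / 4 = 6.8/4 = 1.7
  s[X_1,X_3] = ((-1.8)·(1) + (1.2)·(2) + (0.2)·(-1) + (-1.8)·(0) + (2.2)·(-2)) / 4 = -4/4 = -1
  s[X_2,X_2] = ((-3.8)·(-3.8) + (1.2)·(1.2) + (1.2)·(1.2) + (1.2)·(1.2) + (0.2)·(0.2)) / 4 = 18.8/4 = 4.7
  s[X_2,X_3] = ((-3.8)·(1) + (1.2)·(2) + (1.2)·(-1) + (1.2)·(0) + (0.2)·(-2)) / 4 = -3/4 = -0.75
  s[X_3,X_3] = ((1)·(1) + (2)·(2) + (-1)·(-1) + (0)·(0) + (-2)·(-2)) / 4 = 10/4 = 2.5
  Sample standard deviations s_i = √(s[i,i]):
  s(X_1) = √(3.2) = 1.7889
  s(X_2) = √(4.7) = 2.1679
  s(X_3) = √(2.5) = 1.5811

Step 3 — r_{ij} = s_{ij} / (s_i · s_j):
  r[X_1,X_1] = 1 (diagonal).
  r[X_1,X_2] = 1.7 / (1.7889 · 2.1679) = 1.7 / 3.8781 = 0.4384
  r[X_1,X_3] = -1 / (1.7889 · 1.5811) = -1 / 2.8284 = -0.3536
  r[X_2,X_2] = 1 (diagonal).
  r[X_2,X_3] = -0.75 / (2.1679 · 1.5811) = -0.75 / 3.4278 = -0.2188
  r[X_3,X_3] = 1 (diagonal).

R is symmetric with unit diagonal. Assembling:

R = [[1, 0.4384, -0.3536],
 [0.4384, 1, -0.2188],
 [-0.3536, -0.2188, 1]]


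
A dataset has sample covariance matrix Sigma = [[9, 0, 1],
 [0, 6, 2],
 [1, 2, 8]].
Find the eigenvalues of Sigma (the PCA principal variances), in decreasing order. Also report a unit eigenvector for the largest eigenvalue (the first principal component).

Step 1 — characteristic polynomial p(λ) = det(λI - Sigma) = λ³ - tr·λ² + c_1·λ - det, where tr = trace, c_1 = sum of the principal 2×2 minors, det = det(Sigma):
  tr = 9 + 6 + 8 = 23,
  c_1 = (9·6 - (0)²) + (9·8 - (1)²) + (6·8 - (2)²) = 54 + 71 + 44 = 169,
  det = 9·(6·8 - (2)²) - (0)·((0)·8 - (2)·(1)) + (1)·((0)·(2) - 6·(1)) = 9·(44) - (0)·(-2) + (1)·(-6) = 390.
  So p(λ) = λ³ - 23λ² + 169λ - 390.
Step 2 — look for an integer root (rational root theorem: any rational root is an integer divisor of 390). Testing λ = 10:
  p(10) = 1000 - 2300 + 1690 - 390 = 0  ✓
  Dividing out (λ - 10): p(λ) = (λ - 10)(λ² - 13λ + 39).
Step 3 — remaining eigenvalues from the quadratic λ² - 13λ + 39 = 0:
  Δ = 13² - 4·39 = 169 - 156 = 13,  λ = (13 ± √13)/2 = (13 ± 3.6056)/2 ≈ 8.3028 or 4.6972.
  Sorted: λ_1 = 10,  λ_2 = 8.3028,  λ_3 = 4.6972  (check: sum = 23 = tr ✓).

Step 4 — unit eigenvector for λ_1 = 10: v spans the null space of (Sigma - λ_1 I), whose rows are
  r_1 = (-1, 0, 1),  r_2 = (0, -4, 2),  r_3 = (1, 2, -2).
  v is orthogonal to every row, so take v ∝ r_1 × r_2 = ((0)·(2) - (1)·(-4), (1)·(0) - (-1)·(2), (-1)·(-4) - (0)·(0)) = (4, 2, 4).
  Rescale (divide by 2): u = (2, 1, 2).
  ||u|| = √((2)² + (1)² + (2)²) = √(9) = 3,  v_1 = u/||u|| ≈ (0.6667, 0.3333, 0.6667) (||v_1|| = 1).

λ_1 = 10,  λ_2 = 8.3028,  λ_3 = 4.6972;  v_1 ≈ (0.6667, 0.3333, 0.6667)


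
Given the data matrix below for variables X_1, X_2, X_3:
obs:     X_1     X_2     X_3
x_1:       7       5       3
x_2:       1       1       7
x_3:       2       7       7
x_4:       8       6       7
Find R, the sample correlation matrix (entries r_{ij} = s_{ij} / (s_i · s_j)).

Step 1 — column means:
  mean(X_1) = (7 + 1 + 2 + 8) / 4 = 18/4 = 4.5
  mean(X_2) = (5 + 1 + 7 + 6) / 4 = 19/4 = 4.75
  mean(X_3) = (3 + 7 + 7 + 7) / 4 = 24/4 = 6

Step 2 — sample variances and covariances s[i,j] = (1/(n-1)) · Σ_k (x_{k,i} - mean_i) · (x_{k,j} - mean_j), with n-1 = 3:
  s[X_1,X_1] = ((2.5)·(2.5) + (-3.5)·(-3.5) + (-2.5)·(-2.5) + (3.5)·(3.5)) / 3 = 37/3 = 12.3333
  s[X_1,X_2] = ((2.5)·(0.25) + (-3.5)·(-3.75) + (-2.5)·(2.25) + (3.5)·(1.25)) / 3 = 12.5/3 = 4.1667
  s[X_1,X_3] = ((2.5)·(-3) + (-3.5)·(1) + (-2.5)·(1) + (3.5)·(1)) / 3 = -10/3 = -3.3333
  s[X_2,X_2] = ((0.25)·(0.25) + (-3.75)·(-3.75) + (2.25)·(2.25) + (1.25)·(1.25)) / 3 = 20.75/3 = 6.9167
  s[X_2,X_3] = ((0.25)·(-3) + (-3.75)·(1) + (2.25)·(1) + (1.25)·(1)) / 3 = -1/3 = -0.3333
  s[X_3,X_3] = ((-3)·(-3) + (1)·(1) + (1)·(1) + (1)·(1)) / 3 = 12/3 = 4
  Sample standard deviations s_i = √(s[i,i]):
  s(X_1) = √(12.3333) = 3.5119
  s(X_2) = √(6.9167) = 2.63
  s(X_3) = √(4) = 2

Step 3 — r_{ij} = s_{ij} / (s_i · s_j):
  r[X_1,X_1] = 1 (diagonal).
  r[X_1,X_2] = 4.1667 / (3.5119 · 2.63) = 4.1667 / 9.2361 = 0.4511
  r[X_1,X_3] = -3.3333 / (3.5119 · 2) = -3.3333 / 7.0238 = -0.4746
  r[X_2,X_2] = 1 (diagonal).
  r[X_2,X_3] = -0.3333 / (2.63 · 2) = -0.3333 / 5.2599 = -0.0634
  r[X_3,X_3] = 1 (diagonal).

R is symmetric with unit diagonal. Assembling:

R = [[1, 0.4511, -0.4746],
 [0.4511, 1, -0.0634],
 [-0.4746, -0.0634, 1]]


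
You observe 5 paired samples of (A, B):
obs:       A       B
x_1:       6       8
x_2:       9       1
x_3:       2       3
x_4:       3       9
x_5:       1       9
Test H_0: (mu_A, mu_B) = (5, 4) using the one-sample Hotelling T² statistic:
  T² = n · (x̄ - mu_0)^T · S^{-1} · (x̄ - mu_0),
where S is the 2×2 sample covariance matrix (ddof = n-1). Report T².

Step 1 — sample mean vector:
  mean(A) = (6 + 9 + 2 + 3 + 1) / 5 = 21/5 = 4.2
  mean(B) = (8 + 1 + 3 + 9 + 9) / 5 = 30/5 = 6
  x̄ = (4.2, 6),  deviation x̄ - mu_0 = (4.2, 6) - (5, 4) = (-0.8, 2).

Step 2 — sample covariance matrix, S[i,j] = (1/(n-1)) · Σ_k (x_{k,i} - mean_i) · (x_{k,j} - mean_j), divisor n-1 = 4:
  S[A,A] = ((1.8)·(1.8) + (4.8)·(4.8) + (-2.2)·(-2.2) + (-1.2)·(-1.2) + (-3.2)·(-3.2)) / 4 = 42.8/4 = 10.7
  S[A,B] = ((1.8)·(2) + (4.8)·(-5) + (-2.2)·(-3) + (-1.2)·(3) + (-3.2)·(3)) / 4 = -27/4 = -6.75
  S[B,B] = ((2)·(2) + (-5)·(-5) + (-3)·(-3) + (3)·(3) + (3)·(3)) / 4 = 56/4 = 14
  S = [[10.7, -6.75],
 [-6.75, 14]].

Step 3 — invert S. det(S) = 10.7·14 - (-6.75)² = 104.2375.
  S^{-1} = (1/det) · [[d, -b], [-b, a]] = [[0.1343, 0.0648],
 [0.0648, 0.1027]].

Step 4 — quadratic form (x̄ - mu_0)^T · S^{-1} · (x̄ - mu_0):
  S^{-1} · (x̄ - mu_0) = (0.0221, 0.1535),
  (x̄ - mu_0)^T · [...] = (-0.8)·(0.0221) + (2)·(0.1535) = 0.2893.

Step 5 — scale by n: T² = 5 · 0.2893 = 1.4467.

T² ≈ 1.4467


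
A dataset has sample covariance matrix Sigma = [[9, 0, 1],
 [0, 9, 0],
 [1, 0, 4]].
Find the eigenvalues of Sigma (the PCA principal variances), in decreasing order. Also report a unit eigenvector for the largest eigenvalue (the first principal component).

Step 1 — characteristic polynomial p(λ) = det(λI - Sigma) = λ³ - tr·λ² + c_1·λ - det, where tr = trace, c_1 = sum of the principal 2×2 minors, det = det(Sigma):
  tr = 9 + 9 + 4 = 22,
  c_1 = (9·9 - (0)²) + (9·4 - (1)²) + (9·4 - (0)²) = 81 + 35 + 36 = 152,
  det = 9·(9·4 - (0)²) - (0)·((0)·4 - (0)·(1)) + (1)·((0)·(0) - 9·(1)) = 9·(36) - (0)·(0) + (1)·(-9) = 315.
  So p(λ) = λ³ - 22λ² + 152λ - 315.
Step 2 — look for an integer root (rational root theorem: any rational root is an integer divisor of 315). Testing λ = 9:
  p(9) = 729 - 1782 + 1368 - 315 = 0  ✓
  Dividing out (λ - 9): p(λ) = (λ - 9)(λ² - 13λ + 35).
Step 3 — remaining eigenvalues from the quadratic λ² - 13λ + 35 = 0:
  Δ = 13² - 4·35 = 169 - 140 = 29,  λ = (13 ± √29)/2 = (13 ± 5.3852)/2 ≈ 9.1926 or 3.8074.
  Sorted: λ_1 = 9.1926,  λ_2 = 9,  λ_3 = 3.8074  (check: sum = 22 = tr ✓).

Step 4 — unit eigenvector for λ_1 ≈ 9.1926: v spans the null space of (Sigma - λ_1 I), whose rows are
  r_1 = (-0.1926, 0, 1),  r_2 = (0, -0.1926, 0),  r_3 = (1, 0, -5.1926).
  v is orthogonal to every row, so take v ∝ r_1 × r_2 = ((0)·(0) - (1)·(-0.1926), (1)·(0) - (-0.1926)·(0), (-0.1926)·(-0.1926) - (0)·(0)) ≈ (0.1926, 0, 0.0371).
  Let u = (0.1926, 0, 0.0371).
  ||u|| = √((0.1926)² + (0)² + (0.0371)²) = √(0.0385) ≈ 0.1961,  v_1 = u/||u|| ≈ (0.982, 0, 0.1891) (||v_1|| = 1).

λ_1 = 9.1926,  λ_2 = 9,  λ_3 = 3.8074;  v_1 ≈ (0.982, 0, 0.1891)


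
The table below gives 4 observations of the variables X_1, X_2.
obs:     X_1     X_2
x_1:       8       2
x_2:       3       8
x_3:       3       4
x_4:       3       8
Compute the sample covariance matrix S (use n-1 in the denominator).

Step 1 — column means:
  mean(X_1) = (8 + 3 + 3 + 3) / 4 = 17/4 = 4.25
  mean(X_2) = (2 + 8 + 4 + 8) / 4 = 22/4 = 5.5

Step 2 — sample covariance S[i,j] = (1/(n-1)) · Σ_k (x_{k,i} - mean_i) · (x_{k,j} - mean_j), with n-1 = 3.
  S[X_1,X_1] = ((3.75)·(3.75) + (-1.25)·(-1.25) + (-1.25)·(-1.25) + (-1.25)·(-1.25)) / 3 = 18.75/3 = 6.25
  S[X_1,X_2] = ((3.75)·(-3.5) + (-1.25)·(2.5) + (-1.25)·(-1.5) + (-1.25)·(2.5)) / 3 = -17.5/3 = -5.8333
  S[X_2,X_2] = ((-3.5)·(-3.5) + (2.5)·(2.5) + (-1.5)·(-1.5) + (2.5)·(2.5)) / 3 = 27/3 = 9

S is symmetric (S[j,i] = S[i,j]). Assembling:

S = [[6.25, -5.8333],
 [-5.8333, 9]]


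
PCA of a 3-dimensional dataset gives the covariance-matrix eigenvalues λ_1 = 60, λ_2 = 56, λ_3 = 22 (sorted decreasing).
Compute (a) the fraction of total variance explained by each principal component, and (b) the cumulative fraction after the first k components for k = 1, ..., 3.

Step 1 — total variance = trace(Sigma) = Σ λ_i = 60 + 56 + 22 = 138.

Step 2 — fraction explained by component i = λ_i / Σ λ:
  PC1: 60/138 = 0.4348
  PC2: 56/138 = 0.4058
  PC3: 22/138 = 0.1594

Step 3 — cumulative fraction after k components = (λ_1 + ... + λ_k) / Σ λ:
  k = 1: 60/138 = 0.4348
  k = 2: (60 + 56)/138 = 116/138 = 0.8406
  k = 3: (60 + 56 + 22)/138 = 138/138 = 1

Summary (fraction, with percent):

explained: PC1 0.4348 (43.48%), PC2 0.4058 (40.58%), PC3 0.1594 (15.94%);  cumulative: 0.4348, 0.8406, 1


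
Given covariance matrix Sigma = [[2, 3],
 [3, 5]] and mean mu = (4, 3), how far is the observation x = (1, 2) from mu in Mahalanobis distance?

Step 1 — centre the observation: (x - mu) = (-3, -1).

Step 2 — invert Sigma. det(Sigma) = 2·5 - (3)² = 1.
  Sigma^{-1} = (1/det) · [[d, -b], [-b, a]] = [[5, -3],
 [-3, 2]].

Step 3 — form the quadratic (x - mu)^T · Sigma^{-1} · (x - mu):
  Sigma^{-1} · (x - mu) = (-12, 7).
  (x - mu)^T · [Sigma^{-1} · (x - mu)] = (-3)·(-12) + (-1)·(7) = 29.

Step 4 — take square root: d = √(29) ≈ 5.3852.

d(x, mu) = √(29) ≈ 5.3852


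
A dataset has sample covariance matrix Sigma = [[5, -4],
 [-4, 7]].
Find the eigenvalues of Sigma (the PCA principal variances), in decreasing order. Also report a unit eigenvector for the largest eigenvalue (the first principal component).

Step 1 — characteristic polynomial of 2×2 Sigma:
  det(Sigma - λI) = λ² - trace · λ + det = 0.
  trace = 5 + 7 = 12, det = 5·7 - (-4)² = 19.
Step 2 — discriminant:
  Δ = trace² - 4·det = 144 - 76 = 68.
Step 3 — eigenvalues:
  λ = (trace ± √Δ)/2 = (12 ± 8.2462)/2,
  λ_1 = 10.1231,  λ_2 = 1.8769.

Step 4 — unit eigenvector for λ_1: solve (Sigma - λ_1 I)v = 0. First row:
  (5 - 10.1231)·v_x + (-4)·v_y = 0, i.e. (-5.1231)·v_x + (-4)·v_y = 0,
  so v ∝ (b, λ_1 - a) = (-4, 5.1231); multiply by -1 so the first entry is positive: u = (4, -5.1231).
  ||u|| = √((4)² + (-5.1231)²) = √(42.2462) ≈ 6.4997,
  v_1 = u/||u|| ≈ (0.6154, -0.7882) (||v_1|| = 1).

λ_1 = 10.1231,  λ_2 = 1.8769;  v_1 ≈ (0.6154, -0.7882)


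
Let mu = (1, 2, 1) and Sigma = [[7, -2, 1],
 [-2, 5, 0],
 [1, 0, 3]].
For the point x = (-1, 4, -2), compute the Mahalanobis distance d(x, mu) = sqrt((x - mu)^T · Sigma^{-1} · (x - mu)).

Step 1 — centre the observation: (x - mu) = (-2, 2, -3).

Step 2 — invert Sigma (cofactor / det for 3×3, or solve directly):
  Sigma^{-1} = [[0.1705, 0.0682, -0.0568],
 [0.0682, 0.2273, -0.0227],
 [-0.0568, -0.0227, 0.3523]].

Step 3 — form the quadratic (x - mu)^T · Sigma^{-1} · (x - mu):
  Sigma^{-1} · (x - mu) = (-0.0341, 0.3864, -0.9886).
  (x - mu)^T · [Sigma^{-1} · (x - mu)] = (-2)·(-0.0341) + (2)·(0.3864) + (-3)·(-0.9886) = 3.8068.

Step 4 — take square root: d = √(3.8068) ≈ 1.9511.

d(x, mu) = √(3.8068) ≈ 1.9511


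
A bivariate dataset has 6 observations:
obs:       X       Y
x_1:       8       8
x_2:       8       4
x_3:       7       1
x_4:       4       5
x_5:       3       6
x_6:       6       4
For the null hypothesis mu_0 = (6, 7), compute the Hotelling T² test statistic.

Step 1 — sample mean vector:
  mean(X) = (8 + 8 + 7 + 4 + 3 + 6) / 6 = 36/6 = 6
  mean(Y) = (8 + 4 + 1 + 5 + 6 + 4) / 6 = 28/6 = 4.6667
  x̄ = (6, 4.6667),  deviation x̄ - mu_0 = (6, 4.6667) - (6, 7) = (0, -2.3333).

Step 2 — sample covariance matrix, S[i,j] = (1/(n-1)) · Σ_k (x_{k,i} - mean_i) · (x_{k,j} - mean_j), divisor n-1 = 5:
  S[X,X] = ((2)·(2) + (2)·(2) + (1)·(1) + (-2)·(-2) + (-3)·(-3) + (0)·(0)) / 5 = 22/5 = 4.4
  S[X,Y] = ((2)·(3.3333) + (2)·(-0.6667) + (1)·(-3.6667) + (-2)·(0.3333) + (-3)·(1.3333) + (0)·(-0.6667)) / 5 = -3/5 = -0.6
  S[Y,Y] = ((3.3333)·(3.3333) + (-0.6667)·(-0.6667) + (-3.6667)·(-3.6667) + (0.3333)·(0.3333) + (1.3333)·(1.3333) + (-0.6667)·(-0.6667)) / 5 = 27.3333/5 = 5.4667
  S = [[4.4, -0.6],
 [-0.6, 5.4667]].

Step 3 — invert S. det(S) = 4.4·5.4667 - (-0.6)² = 23.6933.
  S^{-1} = (1/det) · [[d, -b], [-b, a]] = [[0.2307, 0.0253],
 [0.0253, 0.1857]].

Step 4 — quadratic form (x̄ - mu_0)^T · S^{-1} · (x̄ - mu_0):
  S^{-1} · (x̄ - mu_0) = (-0.0591, -0.4333),
  (x̄ - mu_0)^T · [...] = (0)·(-0.0591) + (-2.3333)·(-0.4333) = 1.0111.

Step 5 — scale by n: T² = 6 · 1.0111 = 6.0664.

T² ≈ 6.0664


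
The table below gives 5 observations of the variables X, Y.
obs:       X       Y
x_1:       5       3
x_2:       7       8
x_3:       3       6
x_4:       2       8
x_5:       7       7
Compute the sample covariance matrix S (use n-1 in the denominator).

Step 1 — column means:
  mean(X) = (5 + 7 + 3 + 2 + 7) / 5 = 24/5 = 4.8
  mean(Y) = (3 + 8 + 6 + 8 + 7) / 5 = 32/5 = 6.4

Step 2 — sample covariance S[i,j] = (1/(n-1)) · Σ_k (x_{k,i} - mean_i) · (x_{k,j} - mean_j), with n-1 = 4.
  S[X,X] = ((0.2)·(0.2) + (2.2)·(2.2) + (-1.8)·(-1.8) + (-2.8)·(-2.8) + (2.2)·(2.2)) / 4 = 20.8/4 = 5.2
  S[X,Y] = ((0.2)·(-3.4) + (2.2)·(1.6) + (-1.8)·(-0.4) + (-2.8)·(1.6) + (2.2)·(0.6)) / 4 = 0.4/4 = 0.1
  S[Y,Y] = ((-3.4)·(-3.4) + (1.6)·(1.6) + (-0.4)·(-0.4) + (1.6)·(1.6) + (0.6)·(0.6)) / 4 = 17.2/4 = 4.3

S is symmetric (S[j,i] = S[i,j]). Assembling:

S = [[5.2, 0.1],
 [0.1, 4.3]]


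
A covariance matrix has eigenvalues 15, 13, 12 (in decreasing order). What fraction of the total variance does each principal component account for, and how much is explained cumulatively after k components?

Step 1 — total variance = trace(Sigma) = Σ λ_i = 15 + 13 + 12 = 40.

Step 2 — fraction explained by component i = λ_i / Σ λ:
  PC1: 15/40 = 0.375
  PC2: 13/40 = 0.325
  PC3: 12/40 = 0.3

Step 3 — cumulative fraction after k components = (λ_1 + ... + λ_k) / Σ λ:
  k = 1: 15/40 = 0.375
  k = 2: (15 + 13)/40 = 28/40 = 0.7
  k = 3: (15 + 13 + 12)/40 = 40/40 = 1

Summary (fraction, with percent):

explained: PC1 0.375 (37.5%), PC2 0.325 (32.5%), PC3 0.3 (30%);  cumulative: 0.375, 0.7, 1


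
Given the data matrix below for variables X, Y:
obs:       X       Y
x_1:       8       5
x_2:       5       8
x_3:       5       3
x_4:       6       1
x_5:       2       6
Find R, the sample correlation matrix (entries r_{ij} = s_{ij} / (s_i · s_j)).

Step 1 — column means:
  mean(X) = (8 + 5 + 5 + 6 + 2) / 5 = 26/5 = 5.2
  mean(Y) = (5 + 8 + 3 + 1 + 6) / 5 = 23/5 = 4.6

Step 2 — sample variances and covariances s[i,j] = (1/(n-1)) · Σ_k (x_{k,i} - mean_i) · (x_{k,j} - mean_j), with n-1 = 4:
  s[X,X] = ((2.8)·(2.8) + (-0.2)·(-0.2) + (-0.2)·(-0.2) + (0.8)·(0.8) + (-3.2)·(-3.2)) / 4 = 18.8/4 = 4.7
  s[X,Y] = ((2.8)·(0.4) + (-0.2)·(3.4) + (-0.2)·(-1.6) + (0.8)·(-3.6) + (-3.2)·(1.4)) / 4 = -6.6/4 = -1.65
  s[Y,Y] = ((0.4)·(0.4) + (3.4)·(3.4) + (-1.6)·(-1.6) + (-3.6)·(-3.6) + (1.4)·(1.4)) / 4 = 29.2/4 = 7.3
  Sample standard deviations s_i = √(s[i,i]):
  s(X) = √(4.7) = 2.1679
  s(Y) = √(7.3) = 2.7019

Step 3 — r_{ij} = s_{ij} / (s_i · s_j):
  r[X,X] = 1 (diagonal).
  r[X,Y] = -1.65 / (2.1679 · 2.7019) = -1.65 / 5.8575 = -0.2817
  r[Y,Y] = 1 (diagonal).

R is symmetric with unit diagonal. Assembling:

R = [[1, -0.2817],
 [-0.2817, 1]]


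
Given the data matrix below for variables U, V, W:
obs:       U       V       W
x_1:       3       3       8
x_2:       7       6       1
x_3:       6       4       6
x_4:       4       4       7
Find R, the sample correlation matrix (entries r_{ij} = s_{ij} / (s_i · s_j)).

Step 1 — column means:
  mean(U) = (3 + 7 + 6 + 4) / 4 = 20/4 = 5
  mean(V) = (3 + 6 + 4 + 4) / 4 = 17/4 = 4.25
  mean(W) = (8 + 1 + 6 + 7) / 4 = 22/4 = 5.5

Step 2 — sample variances and covariances s[i,j] = (1/(n-1)) · Σ_k (x_{k,i} - mean_i) · (x_{k,j} - mean_j), with n-1 = 3:
  s[U,U] = ((-2)·(-2) + (2)·(2) + (1)·(1) + (-1)·(-1)) / 3 = 10/3 = 3.3333
  s[U,V] = ((-2)·(-1.25) + (2)·(1.75) + (1)·(-0.25) + (-1)·(-0.25)) / 3 = 6/3 = 2
  s[U,W] = ((-2)·(2.5) + (2)·(-4.5) + (1)·(0.5) + (-1)·(1.5)) / 3 = -15/3 = -5
  s[V,V] = ((-1.25)·(-1.25) + (1.75)·(1.75) + (-0.25)·(-0.25) + (-0.25)·(-0.25)) / 3 = 4.75/3 = 1.5833
  s[V,W] = ((-1.25)·(2.5) + (1.75)·(-4.5) + (-0.25)·(0.5) + (-0.25)·(1.5)) / 3 = -11.5/3 = -3.8333
  s[W,W] = ((2.5)·(2.5) + (-4.5)·(-4.5) + (0.5)·(0.5) + (1.5)·(1.5)) / 3 = 29/3 = 9.6667
  Sample standard deviations s_i = √(s[i,i]):
  s(U) = √(3.3333) = 1.8257
  s(V) = √(1.5833) = 1.2583
  s(W) = √(9.6667) = 3.1091

Step 3 — r_{ij} = s_{ij} / (s_i · s_j):
  r[U,U] = 1 (diagonal).
  r[U,V] = 2 / (1.8257 · 1.2583) = 2 / 2.2973 = 0.8706
  r[U,W] = -5 / (1.8257 · 3.1091) = -5 / 5.6765 = -0.8808
  r[V,V] = 1 (diagonal).
  r[V,W] = -3.8333 / (1.2583 · 3.1091) = -3.8333 / 3.9122 = -0.9798
  r[W,W] = 1 (diagonal).

R is symmetric with unit diagonal. Assembling:

R = [[1, 0.8706, -0.8808],
 [0.8706, 1, -0.9798],
 [-0.8808, -0.9798, 1]]


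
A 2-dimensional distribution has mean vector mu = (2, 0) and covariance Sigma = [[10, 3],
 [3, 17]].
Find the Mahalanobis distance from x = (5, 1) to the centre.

Step 1 — centre the observation: (x - mu) = (3, 1).

Step 2 — invert Sigma. det(Sigma) = 10·17 - (3)² = 161.
  Sigma^{-1} = (1/det) · [[d, -b], [-b, a]] = [[0.1056, -0.0186],
 [-0.0186, 0.0621]].

Step 3 — form the quadratic (x - mu)^T · Sigma^{-1} · (x - mu):
  Sigma^{-1} · (x - mu) = (0.2981, 0.0062).
  (x - mu)^T · [Sigma^{-1} · (x - mu)] = (3)·(0.2981) + (1)·(0.0062) = 0.9006.

Step 4 — take square root: d = √(0.9006) ≈ 0.949.

d(x, mu) = √(0.9006) ≈ 0.949


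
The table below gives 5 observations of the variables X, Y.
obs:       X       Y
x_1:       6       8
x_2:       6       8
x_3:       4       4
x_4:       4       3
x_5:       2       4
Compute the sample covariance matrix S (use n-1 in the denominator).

Step 1 — column means:
  mean(X) = (6 + 6 + 4 + 4 + 2) / 5 = 22/5 = 4.4
  mean(Y) = (8 + 8 + 4 + 3 + 4) / 5 = 27/5 = 5.4

Step 2 — sample covariance S[i,j] = (1/(n-1)) · Σ_k (x_{k,i} - mean_i) · (x_{k,j} - mean_j), with n-1 = 4.
  S[X,X] = ((1.6)·(1.6) + (1.6)·(1.6) + (-0.4)·(-0.4) + (-0.4)·(-0.4) + (-2.4)·(-2.4)) / 4 = 11.2/4 = 2.8
  S[X,Y] = ((1.6)·(2.6) + (1.6)·(2.6) + (-0.4)·(-1.4) + (-0.4)·(-2.4) + (-2.4)·(-1.4)) / 4 = 13.2/4 = 3.3
  S[Y,Y] = ((2.6)·(2.6) + (2.6)·(2.6) + (-1.4)·(-1.4) + (-2.4)·(-2.4) + (-1.4)·(-1.4)) / 4 = 23.2/4 = 5.8

S is symmetric (S[j,i] = S[i,j]). Assembling:

S = [[2.8, 3.3],
 [3.3, 5.8]]


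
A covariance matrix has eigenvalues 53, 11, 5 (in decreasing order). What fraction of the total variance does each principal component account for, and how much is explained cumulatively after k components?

Step 1 — total variance = trace(Sigma) = Σ λ_i = 53 + 11 + 5 = 69.

Step 2 — fraction explained by component i = λ_i / Σ λ:
  PC1: 53/69 = 0.7681
  PC2: 11/69 = 0.1594
  PC3: 5/69 = 0.0725

Step 3 — cumulative fraction after k components = (λ_1 + ... + λ_k) / Σ λ:
  k = 1: 53/69 = 0.7681
  k = 2: (53 + 11)/69 = 64/69 = 0.9275
  k = 3: (53 + 11 + 5)/69 = 69/69 = 1

Summary (fraction, with percent):

explained: PC1 0.7681 (76.81%), PC2 0.1594 (15.94%), PC3 0.0725 (7.25%);  cumulative: 0.7681, 0.9275, 1


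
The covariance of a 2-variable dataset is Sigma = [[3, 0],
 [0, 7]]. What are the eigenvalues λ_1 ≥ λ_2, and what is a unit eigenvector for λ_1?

Step 1 — characteristic polynomial of 2×2 Sigma:
  det(Sigma - λI) = λ² - trace · λ + det = 0.
  trace = 3 + 7 = 10, det = 3·7 - (0)² = 21.
Step 2 — discriminant:
  Δ = trace² - 4·det = 100 - 84 = 16.
Step 3 — eigenvalues:
  λ = (trace ± √Δ)/2 = (10 ± 4)/2,
  λ_1 = 7,  λ_2 = 3.

Step 4 — unit eigenvector for λ_1: Sigma is diagonal, so its eigenvectors are the coordinate axes. λ_1 = 7 is the diagonal entry on the second coordinate axis, hence
  v_1 = (0, 1) (||v_1|| = 1).

λ_1 = 7,  λ_2 = 3;  v_1 ≈ (0, 1)


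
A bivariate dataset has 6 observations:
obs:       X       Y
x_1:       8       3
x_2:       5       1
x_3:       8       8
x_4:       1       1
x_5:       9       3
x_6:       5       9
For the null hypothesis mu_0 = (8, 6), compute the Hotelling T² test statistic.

Step 1 — sample mean vector:
  mean(X) = (8 + 5 + 8 + 1 + 9 + 5) / 6 = 36/6 = 6
  mean(Y) = (3 + 1 + 8 + 1 + 3 + 9) / 6 = 25/6 = 4.1667
  x̄ = (6, 4.1667),  deviation x̄ - mu_0 = (6, 4.1667) - (8, 6) = (-2, -1.8333).

Step 2 — sample covariance matrix, S[i,j] = (1/(n-1)) · Σ_k (x_{k,i} - mean_i) · (x_{k,j} - mean_j), divisor n-1 = 5:
  S[X,X] = ((2)·(2) + (-1)·(-1) + (2)·(2) + (-5)·(-5) + (3)·(3) + (-1)·(-1)) / 5 = 44/5 = 8.8
  S[X,Y] = ((2)·(-1.1667) + (-1)·(-3.1667) + (2)·(3.8333) + (-5)·(-3.1667) + (3)·(-1.1667) + (-1)·(4.8333)) / 5 = 16/5 = 3.2
  S[Y,Y] = ((-1.1667)·(-1.1667) + (-3.1667)·(-3.1667) + (3.8333)·(3.8333) + (-3.1667)·(-3.1667) + (-1.1667)·(-1.1667) + (4.8333)·(4.8333)) / 5 = 60.8333/5 = 12.1667
  S = [[8.8, 3.2],
 [3.2, 12.1667]].

Step 3 — invert S. det(S) = 8.8·12.1667 - (3.2)² = 96.8267.
  S^{-1} = (1/det) · [[d, -b], [-b, a]] = [[0.1257, -0.033],
 [-0.033, 0.0909]].

Step 4 — quadratic form (x̄ - mu_0)^T · S^{-1} · (x̄ - mu_0):
  S^{-1} · (x̄ - mu_0) = (-0.1907, -0.1005),
  (x̄ - mu_0)^T · [...] = (-2)·(-0.1907) + (-1.8333)·(-0.1005) = 0.5657.

Step 5 — scale by n: T² = 6 · 0.5657 = 3.3944.

T² ≈ 3.3944
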